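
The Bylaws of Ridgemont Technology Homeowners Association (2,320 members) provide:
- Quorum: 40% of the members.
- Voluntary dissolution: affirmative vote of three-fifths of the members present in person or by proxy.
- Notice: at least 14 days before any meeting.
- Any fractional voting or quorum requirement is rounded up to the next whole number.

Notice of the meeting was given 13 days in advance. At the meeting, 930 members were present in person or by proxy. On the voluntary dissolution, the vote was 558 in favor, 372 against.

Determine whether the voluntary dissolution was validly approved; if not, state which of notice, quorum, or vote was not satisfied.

Notice: 13 days given; 14 required. Not satisfied.
Quorum: 40% of 2,320 = 928; 930 present. Satisfied.
Vote: requires three-fifths of those present (930); 3/5 of 930 = 558, so 558 needed; 558 in favor. Satisfied.

Invalid — notice requirement not satisfied.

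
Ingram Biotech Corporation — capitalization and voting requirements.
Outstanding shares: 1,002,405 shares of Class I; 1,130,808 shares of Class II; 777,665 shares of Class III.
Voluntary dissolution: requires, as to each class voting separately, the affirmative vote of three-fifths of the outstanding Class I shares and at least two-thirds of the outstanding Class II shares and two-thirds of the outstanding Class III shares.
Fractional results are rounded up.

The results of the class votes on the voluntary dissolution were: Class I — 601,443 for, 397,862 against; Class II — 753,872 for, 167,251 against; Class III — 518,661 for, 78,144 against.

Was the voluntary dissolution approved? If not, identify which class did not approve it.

Class I: 3/5 of 1002405 = 601443; 601,443 required, 601,443 in favor — approved.
Class II: 2/3 of 1130808 = 753872; 753,872 required, 753,872 in favor — approved.
Class III: 2/3 of 777665 = 518443.33, rounded up to 518444; 518,444 required, 518,661 in favor — approved.

Approved — every class gave the required vote.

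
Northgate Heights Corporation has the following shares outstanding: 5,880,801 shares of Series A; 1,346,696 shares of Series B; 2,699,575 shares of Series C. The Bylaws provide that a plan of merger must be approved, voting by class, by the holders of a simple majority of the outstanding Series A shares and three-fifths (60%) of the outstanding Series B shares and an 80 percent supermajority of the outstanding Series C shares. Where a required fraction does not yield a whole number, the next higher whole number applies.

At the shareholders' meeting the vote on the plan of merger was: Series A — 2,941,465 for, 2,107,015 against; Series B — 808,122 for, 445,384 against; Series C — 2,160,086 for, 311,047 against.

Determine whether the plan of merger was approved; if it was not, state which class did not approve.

Series A: a majority of 5880801 is 2940401; 2,940,401 required, 2,941,465 in favor — approved.
Series B: 3/5 of 1346696 = 808017.60, rounded up to 808018; 808,018 required, 808,122 in favor — approved.
Series C: 4/5 of 2699575 = 2159660; 2,159,660 required, 2,160,086 in favor — approved.

Approved — every class gave the required vote.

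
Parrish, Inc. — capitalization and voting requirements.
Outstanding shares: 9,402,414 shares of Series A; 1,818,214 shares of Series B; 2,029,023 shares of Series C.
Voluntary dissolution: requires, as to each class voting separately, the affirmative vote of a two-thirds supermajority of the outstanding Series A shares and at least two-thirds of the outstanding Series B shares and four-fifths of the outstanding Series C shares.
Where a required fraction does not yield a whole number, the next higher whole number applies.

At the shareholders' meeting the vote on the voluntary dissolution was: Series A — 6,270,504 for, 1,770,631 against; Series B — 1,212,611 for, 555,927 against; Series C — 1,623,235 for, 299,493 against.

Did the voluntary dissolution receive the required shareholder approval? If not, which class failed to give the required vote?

Series A: 2/3 of 9402414 = 6268276; 6,268,276 required, 6,270,504 in favor — approved.
Series B: 2/3 of 1818214 = 1212142.67, rounded up to 1212143; 1,212,143 required, 1,212,611 in favor — approved.
Series C: 4/5 of 2029023 = 1623218.40, rounded up to 1623219; 1,623,219 required, 1,623,235 in favor — approved.

Approved — every class gave the required vote.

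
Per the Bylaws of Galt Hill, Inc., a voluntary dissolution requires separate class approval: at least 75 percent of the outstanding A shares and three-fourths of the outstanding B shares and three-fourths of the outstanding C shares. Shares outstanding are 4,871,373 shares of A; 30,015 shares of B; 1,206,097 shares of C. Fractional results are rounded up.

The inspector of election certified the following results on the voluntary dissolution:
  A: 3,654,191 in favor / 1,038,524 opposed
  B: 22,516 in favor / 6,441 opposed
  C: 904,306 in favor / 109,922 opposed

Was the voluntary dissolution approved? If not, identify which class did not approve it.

Not approved — the C shares did not give the required vote.

A: 3/4 of 4871373 = 3653529.75, rounded up to 3653530; 3,653,530 required, 3,654,191 in favor — approved.
B: 3/4 of 30015 = 22511.25, rounded up to 22512; 22,512 required, 22,516 in favor — approved.
C: 3/4 of 1206097 = 904572.75, rounded up to 904573; 904,573 required, 904,306 in favor — not approved.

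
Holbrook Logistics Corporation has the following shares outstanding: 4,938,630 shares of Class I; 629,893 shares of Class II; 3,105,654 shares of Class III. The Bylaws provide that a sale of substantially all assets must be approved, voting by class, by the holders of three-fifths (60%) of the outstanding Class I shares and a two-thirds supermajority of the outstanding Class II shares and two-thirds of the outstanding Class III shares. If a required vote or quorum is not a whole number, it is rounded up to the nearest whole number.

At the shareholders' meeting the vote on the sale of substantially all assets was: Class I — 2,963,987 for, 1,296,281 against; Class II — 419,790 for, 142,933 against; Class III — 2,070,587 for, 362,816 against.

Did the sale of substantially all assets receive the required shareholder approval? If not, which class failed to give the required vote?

Not approved — the Class II shares did not give the required vote.

Class I: 3/5 of 4938630 = 2963178; 2,963,178 required, 2,963,987 in favor — approved.
Class II: 2/3 of 629893 = 419928.67, rounded up to 419929; 419,929 required, 419,790 in favor — not approved.
Class III: 2/3 of 3105654 = 2070436; 2,070,436 required, 2,070,587 in favor — approved.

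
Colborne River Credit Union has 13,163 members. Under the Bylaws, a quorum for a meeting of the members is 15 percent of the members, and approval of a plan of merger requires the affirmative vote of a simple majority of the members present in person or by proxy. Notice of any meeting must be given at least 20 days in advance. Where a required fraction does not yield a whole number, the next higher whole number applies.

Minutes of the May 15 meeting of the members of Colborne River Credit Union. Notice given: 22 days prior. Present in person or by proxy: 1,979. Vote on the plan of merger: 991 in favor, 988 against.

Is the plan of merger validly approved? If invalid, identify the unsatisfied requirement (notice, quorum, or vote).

Valid — all requirements satisfied.

Notice: 22 days given; 20 required. Satisfied.
Quorum: 15% of 13,163 = 1,974.45, rounded up to 1,975; 1,979 present. Satisfied.
Vote: requires a majority of those present (1,979); a majority of 1979 is 990, so 990 needed; 991 in favor. Satisfied.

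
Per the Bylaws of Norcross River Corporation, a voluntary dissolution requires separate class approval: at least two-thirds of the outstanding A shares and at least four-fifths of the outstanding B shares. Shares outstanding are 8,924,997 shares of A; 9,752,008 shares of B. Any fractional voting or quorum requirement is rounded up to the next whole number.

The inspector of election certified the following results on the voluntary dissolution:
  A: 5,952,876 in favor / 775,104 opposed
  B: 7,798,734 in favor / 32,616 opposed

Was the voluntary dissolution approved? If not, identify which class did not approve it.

A: 2/3 of 8924997 = 5949998; 5,949,998 required, 5,952,876 in favor — approved.
B: 4/5 of 9752008 = 7801606.40, rounded up to 7801607; 7,801,607 required, 7,798,734 in favor — not approved.

Not approved — the B shares did not give the required vote.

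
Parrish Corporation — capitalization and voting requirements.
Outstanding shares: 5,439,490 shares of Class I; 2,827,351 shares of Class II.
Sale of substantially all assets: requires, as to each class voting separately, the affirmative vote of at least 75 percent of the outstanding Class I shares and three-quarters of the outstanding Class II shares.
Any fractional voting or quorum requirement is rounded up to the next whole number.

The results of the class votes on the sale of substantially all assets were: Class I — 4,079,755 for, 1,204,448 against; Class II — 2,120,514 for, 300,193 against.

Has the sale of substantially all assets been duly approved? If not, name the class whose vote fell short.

Class I: 3/4 of 5439490 = 4079617.50, rounded up to 4079618; 4,079,618 required, 4,079,755 in favor — approved.
Class II: 3/4 of 2827351 = 2120513.25, rounded up to 2120514; 2,120,514 required, 2,120,514 in favor — approved.

Approved — every class gave the required vote.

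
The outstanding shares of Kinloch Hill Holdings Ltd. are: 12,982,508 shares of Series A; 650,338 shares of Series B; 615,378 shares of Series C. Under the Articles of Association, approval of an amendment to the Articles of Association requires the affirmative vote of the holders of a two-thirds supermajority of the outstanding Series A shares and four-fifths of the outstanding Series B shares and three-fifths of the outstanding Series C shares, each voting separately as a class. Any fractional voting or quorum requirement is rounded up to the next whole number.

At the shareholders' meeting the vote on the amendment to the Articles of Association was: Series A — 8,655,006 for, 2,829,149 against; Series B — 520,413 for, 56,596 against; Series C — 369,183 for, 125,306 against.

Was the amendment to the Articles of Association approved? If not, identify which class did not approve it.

Series A: 2/3 of 12982508 = 8655005.33, rounded up to 8655006; 8,655,006 required, 8,655,006 in favor — approved.
Series B: 4/5 of 650338 = 520270.40, rounded up to 520271; 520,271 required, 520,413 in favor — approved.
Series C: 3/5 of 615378 = 369226.80, rounded up to 369227; 369,227 required, 369,183 in favor — not approved.

Not approved — the Series C shares did not give the required vote.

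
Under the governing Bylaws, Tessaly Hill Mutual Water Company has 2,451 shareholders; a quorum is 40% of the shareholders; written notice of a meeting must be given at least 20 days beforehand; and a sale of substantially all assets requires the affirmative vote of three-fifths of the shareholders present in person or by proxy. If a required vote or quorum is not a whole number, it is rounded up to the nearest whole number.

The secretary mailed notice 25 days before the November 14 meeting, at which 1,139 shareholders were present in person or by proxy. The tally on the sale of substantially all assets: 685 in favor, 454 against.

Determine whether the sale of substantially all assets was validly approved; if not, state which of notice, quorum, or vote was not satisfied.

Notice: 25 days given; 20 required. Satisfied.
Quorum: 40% of 2,451 = 980.40, rounded up to 981; 1,139 present. Satisfied.
Vote: requires three-fifths of those present (1,139); 3/5 of 1139 = 683.40, rounded up to 684, so 684 needed; 685 in favor. Satisfied.

Valid — all requirements satisfied.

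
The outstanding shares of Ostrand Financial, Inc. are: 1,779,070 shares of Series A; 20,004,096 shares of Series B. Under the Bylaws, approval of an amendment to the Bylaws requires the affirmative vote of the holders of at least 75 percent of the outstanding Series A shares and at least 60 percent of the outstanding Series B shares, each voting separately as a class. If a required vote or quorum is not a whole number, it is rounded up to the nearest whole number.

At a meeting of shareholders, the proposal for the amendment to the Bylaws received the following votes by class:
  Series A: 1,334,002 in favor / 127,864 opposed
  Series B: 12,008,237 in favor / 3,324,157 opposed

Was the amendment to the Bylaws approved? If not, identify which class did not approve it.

Not approved — the Series A shares did not give the required vote.

Series A: 3/4 of 1779070 = 1334302.50, rounded up to 1334303; 1,334,303 required, 1,334,002 in favor — not approved.
Series B: 3/5 of 20004096 = 12002457.60, rounded up to 12002458; 12,002,458 required, 12,008,237 in favor — approved.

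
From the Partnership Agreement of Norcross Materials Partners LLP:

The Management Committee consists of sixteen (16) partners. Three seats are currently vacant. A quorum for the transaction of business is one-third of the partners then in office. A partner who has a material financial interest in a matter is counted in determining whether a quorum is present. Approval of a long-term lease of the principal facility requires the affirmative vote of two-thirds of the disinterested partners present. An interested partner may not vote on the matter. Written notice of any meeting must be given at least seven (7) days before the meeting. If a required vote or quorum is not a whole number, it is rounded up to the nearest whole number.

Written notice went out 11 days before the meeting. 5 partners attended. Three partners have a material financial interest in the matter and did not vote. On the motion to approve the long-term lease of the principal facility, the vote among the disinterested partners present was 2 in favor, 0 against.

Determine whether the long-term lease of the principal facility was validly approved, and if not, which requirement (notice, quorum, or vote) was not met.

Valid — all requirements satisfied.

Notice: 11 days given; 7 required (11 ≥ 7). Satisfied.
Quorum: 5 present (interested partners count toward quorum); quorum is 5. Satisfied.
Vote: the long-term lease of the principal facility requires two-thirds of the disinterested partners present (5 − 3 = 2). 2/3 of 2 = 1.33, rounded up to 2, so 2 affirmative votes are needed; 2 voted in favor. Satisfied.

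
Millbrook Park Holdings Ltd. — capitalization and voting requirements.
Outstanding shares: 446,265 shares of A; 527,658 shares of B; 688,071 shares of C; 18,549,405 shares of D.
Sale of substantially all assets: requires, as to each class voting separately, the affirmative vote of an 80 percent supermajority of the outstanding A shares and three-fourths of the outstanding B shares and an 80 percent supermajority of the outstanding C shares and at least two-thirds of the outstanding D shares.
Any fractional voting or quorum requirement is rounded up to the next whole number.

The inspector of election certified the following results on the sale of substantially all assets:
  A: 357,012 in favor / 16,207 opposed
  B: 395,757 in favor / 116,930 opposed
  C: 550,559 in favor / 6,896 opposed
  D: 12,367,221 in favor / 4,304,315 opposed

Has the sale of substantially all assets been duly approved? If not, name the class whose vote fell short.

A: 4/5 of 446265 = 357012; 357,012 required, 357,012 in favor — approved.
B: 3/4 of 527658 = 395743.50, rounded up to 395744; 395,744 required, 395,757 in favor — approved.
C: 4/5 of 688071 = 550456.80, rounded up to 550457; 550,457 required, 550,559 in favor — approved.
D: 2/3 of 18549405 = 12366270; 12,366,270 required, 12,367,221 in favor — approved.

Approved — every class gave the required vote.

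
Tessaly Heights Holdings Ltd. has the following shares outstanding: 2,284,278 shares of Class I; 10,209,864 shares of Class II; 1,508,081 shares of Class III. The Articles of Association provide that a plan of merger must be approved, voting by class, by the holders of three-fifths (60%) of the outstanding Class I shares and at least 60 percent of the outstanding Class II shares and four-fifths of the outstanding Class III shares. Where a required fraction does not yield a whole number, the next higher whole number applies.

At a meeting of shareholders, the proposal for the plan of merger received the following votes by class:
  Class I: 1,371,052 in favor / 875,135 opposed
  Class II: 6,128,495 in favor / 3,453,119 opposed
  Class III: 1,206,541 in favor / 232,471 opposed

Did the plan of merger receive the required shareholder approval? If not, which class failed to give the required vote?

Class I: 3/5 of 2284278 = 1370566.80, rounded up to 1370567; 1,370,567 required, 1,371,052 in favor — approved.
Class II: 3/5 of 10209864 = 6125918.40, rounded up to 6125919; 6,125,919 required, 6,128,495 in favor — approved.
Class III: 4/5 of 1508081 = 1206464.80, rounded up to 1206465; 1,206,465 required, 1,206,541 in favor — approved.

Approved — every class gave the required vote.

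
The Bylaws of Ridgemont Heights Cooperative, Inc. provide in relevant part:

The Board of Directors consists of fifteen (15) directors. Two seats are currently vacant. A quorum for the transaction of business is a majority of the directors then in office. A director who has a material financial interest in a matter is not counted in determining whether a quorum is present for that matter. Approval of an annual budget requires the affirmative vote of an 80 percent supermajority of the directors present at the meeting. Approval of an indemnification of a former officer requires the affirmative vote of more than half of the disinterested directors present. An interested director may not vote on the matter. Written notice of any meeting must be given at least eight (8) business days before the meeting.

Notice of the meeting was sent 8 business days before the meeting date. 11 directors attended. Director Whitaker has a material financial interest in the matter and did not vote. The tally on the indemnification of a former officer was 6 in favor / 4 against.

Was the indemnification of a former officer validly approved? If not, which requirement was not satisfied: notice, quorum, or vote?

Valid — all requirements satisfied.

Notice: 8 business days given; 8 required (8 ≥ 8). Satisfied.
Quorum: 11 present, but the 1 interested director does not count, leaving 10. Quorum is 7. Satisfied.
Vote: the indemnification of a former officer requires a majority of the disinterested directors present (11 − 1 = 10). A majority of 10 is 6, so 6 affirmative votes are needed; 6 voted in favor. Satisfied.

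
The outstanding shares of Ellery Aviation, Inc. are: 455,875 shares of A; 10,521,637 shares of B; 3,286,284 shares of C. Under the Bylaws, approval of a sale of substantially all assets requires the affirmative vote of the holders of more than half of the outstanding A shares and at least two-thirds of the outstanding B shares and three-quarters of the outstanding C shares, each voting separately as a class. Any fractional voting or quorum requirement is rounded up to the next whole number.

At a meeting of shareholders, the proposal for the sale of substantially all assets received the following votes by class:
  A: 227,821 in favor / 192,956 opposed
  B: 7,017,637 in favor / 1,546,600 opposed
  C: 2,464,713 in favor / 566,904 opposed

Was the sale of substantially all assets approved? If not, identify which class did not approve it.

Not approved — the A shares did not give the required vote.

A: a majority of 455875 is 227938; 227,938 required, 227,821 in favor — not approved.
B: 2/3 of 10521637 = 7014424.67, rounded up to 7014425; 7,014,425 required, 7,017,637 in favor — approved.
C: 3/4 of 3286284 = 2464713; 2,464,713 required, 2,464,713 in favor — approved.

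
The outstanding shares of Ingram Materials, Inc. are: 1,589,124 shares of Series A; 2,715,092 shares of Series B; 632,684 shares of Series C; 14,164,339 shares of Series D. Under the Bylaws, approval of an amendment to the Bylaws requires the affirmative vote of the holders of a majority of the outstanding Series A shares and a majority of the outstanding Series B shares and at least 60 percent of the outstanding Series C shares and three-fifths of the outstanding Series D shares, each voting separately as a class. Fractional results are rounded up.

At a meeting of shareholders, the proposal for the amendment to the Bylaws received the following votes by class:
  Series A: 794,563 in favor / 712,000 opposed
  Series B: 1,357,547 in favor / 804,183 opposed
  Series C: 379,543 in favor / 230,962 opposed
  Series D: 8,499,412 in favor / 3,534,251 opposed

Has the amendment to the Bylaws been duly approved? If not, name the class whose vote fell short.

Not approved — the Series C shares did not give the required vote.

Series A: a majority of 1589124 is 794563; 794,563 required, 794,563 in favor — approved.
Series B: a majority of 2715092 is 1357547; 1,357,547 required, 1,357,547 in favor — approved.
Series C: 3/5 of 632684 = 379610.40, rounded up to 379611; 379,611 required, 379,543 in favor — not approved.
Series D: 3/5 of 14164339 = 8498603.40, rounded up to 8498604; 8,498,604 required, 8,499,412 in favor — approved.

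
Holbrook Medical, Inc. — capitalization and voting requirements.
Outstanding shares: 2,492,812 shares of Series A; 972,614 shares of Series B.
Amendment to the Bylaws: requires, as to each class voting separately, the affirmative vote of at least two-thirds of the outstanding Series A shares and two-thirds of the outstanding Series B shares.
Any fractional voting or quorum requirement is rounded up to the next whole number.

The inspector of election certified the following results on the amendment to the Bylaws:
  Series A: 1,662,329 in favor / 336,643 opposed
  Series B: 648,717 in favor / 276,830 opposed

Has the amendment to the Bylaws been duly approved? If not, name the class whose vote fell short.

Series A: 2/3 of 2492812 = 1661874.67, rounded up to 1661875; 1,661,875 required, 1,662,329 in favor — approved.
Series B: 2/3 of 972614 = 648409.33, rounded up to 648410; 648,410 required, 648,717 in favor — approved.

Approved — every class gave the required vote.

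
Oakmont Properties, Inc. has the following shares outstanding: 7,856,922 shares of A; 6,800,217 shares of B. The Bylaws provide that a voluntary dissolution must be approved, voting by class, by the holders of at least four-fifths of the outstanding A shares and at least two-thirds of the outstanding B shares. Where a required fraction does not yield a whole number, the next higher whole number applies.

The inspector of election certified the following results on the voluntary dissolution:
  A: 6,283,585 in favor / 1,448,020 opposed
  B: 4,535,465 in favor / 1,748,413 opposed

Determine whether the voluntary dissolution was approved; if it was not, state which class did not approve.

Not approved — the A shares did not give the required vote.

A: 4/5 of 7856922 = 6285537.60, rounded up to 6285538; 6,285,538 required, 6,283,585 in favor — not approved.
B: 2/3 of 6800217 = 4533478; 4,533,478 required, 4,535,465 in favor — approved.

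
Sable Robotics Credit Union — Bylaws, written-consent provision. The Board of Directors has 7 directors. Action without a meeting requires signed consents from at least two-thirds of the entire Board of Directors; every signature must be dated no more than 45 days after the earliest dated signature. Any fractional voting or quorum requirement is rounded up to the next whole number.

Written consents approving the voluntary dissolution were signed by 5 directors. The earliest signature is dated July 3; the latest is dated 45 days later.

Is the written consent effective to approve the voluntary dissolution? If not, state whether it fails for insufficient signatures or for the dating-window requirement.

Effective — both the signature and dating-window requirements are satisfied.

Signatures required: at least two-thirds of 7 — 2/3 of 7 = 4.67, rounded up to 5, so 5 needed; 5 signed. Sufficient.
Dating window: the latest signature is 45 days after the earliest; the limit is 45 days. Within the window.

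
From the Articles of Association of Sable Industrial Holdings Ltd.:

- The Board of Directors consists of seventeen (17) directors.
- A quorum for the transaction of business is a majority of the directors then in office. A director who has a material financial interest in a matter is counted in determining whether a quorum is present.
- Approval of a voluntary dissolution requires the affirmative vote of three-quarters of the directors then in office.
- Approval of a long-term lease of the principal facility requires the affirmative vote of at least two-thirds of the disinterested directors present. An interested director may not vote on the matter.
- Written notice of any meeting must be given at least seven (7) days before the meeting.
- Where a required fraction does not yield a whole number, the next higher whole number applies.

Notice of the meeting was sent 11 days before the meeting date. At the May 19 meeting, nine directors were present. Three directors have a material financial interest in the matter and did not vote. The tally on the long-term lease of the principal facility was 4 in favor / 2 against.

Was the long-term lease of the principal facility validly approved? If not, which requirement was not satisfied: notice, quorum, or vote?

Notice: 11 days given; 7 required (11 ≥ 7). Satisfied.
Quorum: 9 present (interested directors count toward quorum); quorum is 9. Satisfied.
Vote: the long-term lease of the principal facility requires two-thirds of the disinterested directors present (9 − 3 = 6). 2/3 of 6 = 4, so 4 affirmative votes are needed; 4 voted in favor. Satisfied.

Valid — all requirements satisfied.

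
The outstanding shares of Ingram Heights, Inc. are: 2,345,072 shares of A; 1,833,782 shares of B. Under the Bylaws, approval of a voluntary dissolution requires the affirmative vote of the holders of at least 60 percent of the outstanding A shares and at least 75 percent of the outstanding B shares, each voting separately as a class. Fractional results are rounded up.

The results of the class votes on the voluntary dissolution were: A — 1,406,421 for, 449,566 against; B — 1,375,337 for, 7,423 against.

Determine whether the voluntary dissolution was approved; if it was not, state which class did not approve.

Not approved — the A shares did not give the required vote.

A: 3/5 of 2345072 = 1407043.20, rounded up to 1407044; 1,407,044 required, 1,406,421 in favor — not approved.
B: 3/4 of 1833782 = 1375336.50, rounded up to 1375337; 1,375,337 required, 1,375,337 in favor — approved.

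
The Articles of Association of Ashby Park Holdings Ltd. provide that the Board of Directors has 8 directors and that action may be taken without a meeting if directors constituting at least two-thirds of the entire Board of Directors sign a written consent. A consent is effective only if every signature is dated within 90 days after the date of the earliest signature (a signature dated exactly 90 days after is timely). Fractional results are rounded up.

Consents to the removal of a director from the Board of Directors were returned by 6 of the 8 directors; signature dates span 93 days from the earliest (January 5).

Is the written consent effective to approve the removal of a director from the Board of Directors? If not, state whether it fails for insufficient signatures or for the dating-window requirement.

Signatures required: at least two-thirds of 8 — 2/3 of 8 = 5.33, rounded up to 6, so 6 needed; 6 signed. Sufficient.
Dating window: the latest signature is 93 days after the earliest; the limit is 90 days. Outside the window.

Not effective — dating-window requirement not satisfied.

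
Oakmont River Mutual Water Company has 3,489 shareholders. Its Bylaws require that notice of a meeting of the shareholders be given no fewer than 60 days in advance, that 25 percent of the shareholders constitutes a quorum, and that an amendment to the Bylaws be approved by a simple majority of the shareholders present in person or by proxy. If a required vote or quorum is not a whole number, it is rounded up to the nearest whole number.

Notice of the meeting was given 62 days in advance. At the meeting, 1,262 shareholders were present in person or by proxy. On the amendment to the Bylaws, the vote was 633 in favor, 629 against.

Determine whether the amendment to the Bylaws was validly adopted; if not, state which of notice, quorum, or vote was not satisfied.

Valid — all requirements satisfied.

Notice: 62 days given; 60 required. Satisfied.
Quorum: 25% of 3,489 = 872.25, rounded up to 873; 1,262 present. Satisfied.
Vote: requires a majority of those present (1,262); a majority of 1262 is 632, so 632 needed; 633 in favor. Satisfied.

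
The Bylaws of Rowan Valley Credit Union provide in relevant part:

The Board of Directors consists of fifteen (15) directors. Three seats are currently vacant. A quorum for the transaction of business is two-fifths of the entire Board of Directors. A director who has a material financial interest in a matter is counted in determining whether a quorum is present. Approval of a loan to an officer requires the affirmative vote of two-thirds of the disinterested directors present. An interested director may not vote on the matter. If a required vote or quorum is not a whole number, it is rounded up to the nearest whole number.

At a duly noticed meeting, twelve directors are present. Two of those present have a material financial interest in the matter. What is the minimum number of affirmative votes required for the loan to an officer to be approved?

7

The loan to an officer requires two-thirds of the disinterested directors present (12 − 2 = 10).
2/3 of 10 = 6.67, rounded up to 7.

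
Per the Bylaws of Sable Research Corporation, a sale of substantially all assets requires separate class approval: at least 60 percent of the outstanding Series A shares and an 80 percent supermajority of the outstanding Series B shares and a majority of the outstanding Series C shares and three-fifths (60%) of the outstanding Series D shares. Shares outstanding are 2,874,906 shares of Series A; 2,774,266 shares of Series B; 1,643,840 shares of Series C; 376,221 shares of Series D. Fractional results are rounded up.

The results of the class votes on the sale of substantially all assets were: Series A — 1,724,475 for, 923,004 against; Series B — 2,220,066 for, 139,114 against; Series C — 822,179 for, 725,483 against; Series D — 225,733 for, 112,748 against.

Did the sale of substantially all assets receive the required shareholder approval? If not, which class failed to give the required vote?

Series A: 3/5 of 2874906 = 1724943.60, rounded up to 1724944; 1,724,944 required, 1,724,475 in favor — not approved.
Series B: 4/5 of 2774266 = 2219412.80, rounded up to 2219413; 2,219,413 required, 2,220,066 in favor — approved.
Series C: a majority of 1643840 is 821921; 821,921 required, 822,179 in favor — approved.
Series D: 3/5 of 376221 = 225732.60, rounded up to 225733; 225,733 required, 225,733 in favor — approved.

Not approved — the Series A shares did not give the required vote.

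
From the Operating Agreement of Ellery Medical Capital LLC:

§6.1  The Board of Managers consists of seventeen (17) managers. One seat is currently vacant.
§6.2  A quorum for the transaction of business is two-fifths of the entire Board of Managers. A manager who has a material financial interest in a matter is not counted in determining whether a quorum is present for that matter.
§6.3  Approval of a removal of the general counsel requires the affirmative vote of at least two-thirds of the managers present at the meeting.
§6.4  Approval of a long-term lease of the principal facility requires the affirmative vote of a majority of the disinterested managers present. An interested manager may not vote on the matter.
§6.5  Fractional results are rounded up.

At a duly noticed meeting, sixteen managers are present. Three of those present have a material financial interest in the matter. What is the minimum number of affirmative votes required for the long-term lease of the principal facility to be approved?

7

The long-term lease of the principal facility requires a majority of the disinterested managers present (16 − 3 = 13).
A majority of 13 is 7.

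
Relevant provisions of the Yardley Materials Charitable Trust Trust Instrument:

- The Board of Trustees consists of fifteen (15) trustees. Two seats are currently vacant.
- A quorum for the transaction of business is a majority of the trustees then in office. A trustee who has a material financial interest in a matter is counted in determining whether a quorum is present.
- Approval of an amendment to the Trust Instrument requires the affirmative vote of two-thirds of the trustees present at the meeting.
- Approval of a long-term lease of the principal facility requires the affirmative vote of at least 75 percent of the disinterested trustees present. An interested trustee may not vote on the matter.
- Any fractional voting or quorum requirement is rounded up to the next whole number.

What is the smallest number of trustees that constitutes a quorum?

7

A majority of 13 is 7.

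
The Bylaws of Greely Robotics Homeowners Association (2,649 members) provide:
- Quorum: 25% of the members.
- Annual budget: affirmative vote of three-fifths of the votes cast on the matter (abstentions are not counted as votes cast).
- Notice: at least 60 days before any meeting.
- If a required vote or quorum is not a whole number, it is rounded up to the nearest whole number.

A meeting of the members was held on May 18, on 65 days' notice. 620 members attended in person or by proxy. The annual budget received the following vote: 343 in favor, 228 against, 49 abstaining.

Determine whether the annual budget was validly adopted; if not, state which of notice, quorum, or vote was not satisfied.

Notice: 65 days given; 60 required. Satisfied.
Quorum: 25% of 2,649 = 662.25, rounded up to 663; 620 present. Not satisfied.
Vote: requires three-fifths of the votes cast (620 − 49 abstaining = 571); 3/5 of 571 = 342.60, rounded up to 343, so 343 needed; 343 in favor. Satisfied.

Invalid — quorum requirement not satisfied.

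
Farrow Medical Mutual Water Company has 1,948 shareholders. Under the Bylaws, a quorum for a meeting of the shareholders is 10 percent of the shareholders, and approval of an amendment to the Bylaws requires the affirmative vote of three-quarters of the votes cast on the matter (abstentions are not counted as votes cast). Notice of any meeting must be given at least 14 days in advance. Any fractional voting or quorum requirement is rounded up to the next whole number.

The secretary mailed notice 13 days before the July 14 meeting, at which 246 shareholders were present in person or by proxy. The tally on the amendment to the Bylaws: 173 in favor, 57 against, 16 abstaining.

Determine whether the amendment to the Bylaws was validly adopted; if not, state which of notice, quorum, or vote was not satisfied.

Invalid — notice requirement not satisfied.

Notice: 13 days given; 14 required. Not satisfied.
Quorum: 10% of 1,948 = 194.80, rounded up to 195; 246 present. Satisfied.
Vote: requires three-fourths of the votes cast (246 − 16 abstaining = 230); 3/4 of 230 = 172.50, rounded up to 173, so 173 needed; 173 in favor. Satisfied.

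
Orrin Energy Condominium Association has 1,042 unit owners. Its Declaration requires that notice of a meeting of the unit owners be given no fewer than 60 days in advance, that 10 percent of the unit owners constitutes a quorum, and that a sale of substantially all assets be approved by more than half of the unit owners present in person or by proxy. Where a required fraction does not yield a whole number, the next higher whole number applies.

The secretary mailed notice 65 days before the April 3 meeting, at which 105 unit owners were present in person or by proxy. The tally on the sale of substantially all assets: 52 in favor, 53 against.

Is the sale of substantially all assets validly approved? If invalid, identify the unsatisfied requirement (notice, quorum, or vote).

Invalid — vote requirement not satisfied.

Notice: 65 days given; 60 required. Satisfied.
Quorum: 10% of 1,042 = 104.20, rounded up to 105; 105 present. Satisfied.
Vote: requires a majority of those present (105); a majority of 105 is 53, so 53 needed; 52 in favor. Not satisfied.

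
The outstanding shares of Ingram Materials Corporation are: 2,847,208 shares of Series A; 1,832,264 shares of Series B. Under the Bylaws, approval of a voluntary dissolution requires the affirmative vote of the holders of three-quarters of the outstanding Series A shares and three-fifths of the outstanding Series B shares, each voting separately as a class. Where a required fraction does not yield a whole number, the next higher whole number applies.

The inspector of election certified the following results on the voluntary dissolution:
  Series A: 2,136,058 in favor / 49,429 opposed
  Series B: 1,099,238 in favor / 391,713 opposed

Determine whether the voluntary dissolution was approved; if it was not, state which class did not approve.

Series A: 3/4 of 2847208 = 2135406; 2,135,406 required, 2,136,058 in favor — approved.
Series B: 3/5 of 1832264 = 1099358.40, rounded up to 1099359; 1,099,359 required, 1,099,238 in favor — not approved.

Not approved — the Series B shares did not give the required vote.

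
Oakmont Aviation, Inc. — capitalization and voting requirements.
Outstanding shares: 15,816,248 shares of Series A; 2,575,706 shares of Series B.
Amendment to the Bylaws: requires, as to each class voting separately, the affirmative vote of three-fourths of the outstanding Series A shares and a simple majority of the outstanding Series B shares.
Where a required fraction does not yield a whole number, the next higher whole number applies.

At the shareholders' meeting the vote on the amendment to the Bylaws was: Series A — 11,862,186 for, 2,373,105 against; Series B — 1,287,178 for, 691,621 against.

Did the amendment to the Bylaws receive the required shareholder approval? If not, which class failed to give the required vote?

Series A: 3/4 of 15816248 = 11862186; 11,862,186 required, 11,862,186 in favor — approved.
Series B: a majority of 2575706 is 1287854; 1,287,854 required, 1,287,178 in favor — not approved.

Not approved — the Series B shares did not give the required vote.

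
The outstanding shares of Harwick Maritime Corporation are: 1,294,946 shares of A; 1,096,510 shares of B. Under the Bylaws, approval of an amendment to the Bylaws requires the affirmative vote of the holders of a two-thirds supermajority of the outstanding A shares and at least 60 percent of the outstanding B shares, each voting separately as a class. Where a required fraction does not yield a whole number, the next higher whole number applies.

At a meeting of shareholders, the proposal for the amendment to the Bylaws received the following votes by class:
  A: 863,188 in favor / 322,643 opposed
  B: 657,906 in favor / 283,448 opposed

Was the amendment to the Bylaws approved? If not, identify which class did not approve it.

Not approved — the A shares did not give the required vote.

A: 2/3 of 1294946 = 863297.33, rounded up to 863298; 863,298 required, 863,188 in favor — not approved.
B: 3/5 of 1096510 = 657906; 657,906 required, 657,906 in favor — approved.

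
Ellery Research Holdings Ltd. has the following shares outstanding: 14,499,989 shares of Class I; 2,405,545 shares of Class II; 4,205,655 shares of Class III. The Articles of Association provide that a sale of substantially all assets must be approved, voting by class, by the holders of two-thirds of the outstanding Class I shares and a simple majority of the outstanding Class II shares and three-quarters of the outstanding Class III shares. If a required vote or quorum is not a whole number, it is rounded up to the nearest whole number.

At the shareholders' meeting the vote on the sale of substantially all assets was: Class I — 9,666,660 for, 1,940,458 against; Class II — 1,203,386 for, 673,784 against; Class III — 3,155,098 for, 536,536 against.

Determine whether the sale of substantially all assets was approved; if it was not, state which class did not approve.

Class I: 2/3 of 14499989 = 9666659.33, rounded up to 9666660; 9,666,660 required, 9,666,660 in favor — approved.
Class II: a majority of 2405545 is 1202773; 1,202,773 required, 1,203,386 in favor — approved.
Class III: 3/4 of 4205655 = 3154241.25, rounded up to 3154242; 3,154,242 required, 3,155,098 in favor — approved.

Approved — every class gave the required vote.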